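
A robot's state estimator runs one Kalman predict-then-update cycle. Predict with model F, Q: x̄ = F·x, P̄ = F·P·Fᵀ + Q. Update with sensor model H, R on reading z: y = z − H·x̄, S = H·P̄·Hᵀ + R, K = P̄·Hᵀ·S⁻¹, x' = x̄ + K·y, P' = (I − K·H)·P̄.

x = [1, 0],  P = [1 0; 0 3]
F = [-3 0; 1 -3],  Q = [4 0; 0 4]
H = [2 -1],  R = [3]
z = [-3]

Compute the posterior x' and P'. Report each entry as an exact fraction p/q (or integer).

x' = [-181/99, -53/99]
P' = [446/99 805/99; 805/99 1724/99]

x̄ = F·x = [-3, 1]
P̄ = F·P·Fᵀ + Q = [13 -3; -3 32]
y = z − H·x̄ = [4]
S = H·P̄·Hᵀ + R = [99]
K = P̄·Hᵀ·S⁻¹ = [29/99; -38/99]
x' = x̄ + K·y = [-181/99, -53/99]
P' = (I − K·H)·P̄ = [446/99 805/99; 805/99 1724/99]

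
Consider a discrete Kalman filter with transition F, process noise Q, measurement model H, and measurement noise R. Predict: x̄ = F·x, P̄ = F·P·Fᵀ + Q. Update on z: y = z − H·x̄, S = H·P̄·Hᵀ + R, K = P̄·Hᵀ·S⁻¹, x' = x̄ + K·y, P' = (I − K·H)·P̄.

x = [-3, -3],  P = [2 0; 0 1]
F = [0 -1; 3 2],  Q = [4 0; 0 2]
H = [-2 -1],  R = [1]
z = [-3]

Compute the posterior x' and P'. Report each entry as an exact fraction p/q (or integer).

x' = [207/37, -315/37]
P' = [121/37 -234/37; -234/37 488/37]

x̄ = F·x = [3, -15]
P̄ = F·P·Fᵀ + Q = [5 -2; -2 24]
y = z − H·x̄ = [-12]
S = H·P̄·Hᵀ + R = [37]
K = P̄·Hᵀ·S⁻¹ = [-8/37; -20/37]
x' = x̄ + K·y = [207/37, -315/37]
P' = (I − K·H)·P̄ = [121/37 -234/37; -234/37 488/37]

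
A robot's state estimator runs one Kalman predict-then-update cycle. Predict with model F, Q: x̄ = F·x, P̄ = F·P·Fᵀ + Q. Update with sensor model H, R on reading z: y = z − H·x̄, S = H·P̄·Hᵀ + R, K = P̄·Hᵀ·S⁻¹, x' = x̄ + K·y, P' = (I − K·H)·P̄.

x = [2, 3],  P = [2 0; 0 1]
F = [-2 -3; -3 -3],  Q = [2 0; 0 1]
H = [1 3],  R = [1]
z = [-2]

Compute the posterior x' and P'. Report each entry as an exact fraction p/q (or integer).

x' = [-291/199, -45/199]
P' = [419/199 -126/199; -126/199 119/398]

x̄ = F·x = [-13, -15]
P̄ = F·P·Fᵀ + Q = [19 21; 21 28]
y = z − H·x̄ = [56]
S = H·P̄·Hᵀ + R = [398]
K = P̄·Hᵀ·S⁻¹ = [41/199; 105/398]
x' = x̄ + K·y = [-291/199, -45/199]
P' = (I − K·H)·P̄ = [419/199 -126/199; -126/199 119/398]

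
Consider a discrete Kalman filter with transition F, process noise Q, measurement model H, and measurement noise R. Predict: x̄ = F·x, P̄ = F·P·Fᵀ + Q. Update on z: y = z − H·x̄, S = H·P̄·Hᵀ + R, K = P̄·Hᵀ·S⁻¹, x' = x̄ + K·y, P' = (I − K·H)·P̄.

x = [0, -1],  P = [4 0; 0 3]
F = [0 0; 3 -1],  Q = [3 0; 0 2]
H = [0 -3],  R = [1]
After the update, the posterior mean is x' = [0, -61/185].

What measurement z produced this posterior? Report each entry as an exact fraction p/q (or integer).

z = [1]

x̄ = F·x = [0, 1]
P̄ = F·P·Fᵀ + Q = [3 0; 0 41]
S = H·P̄·Hᵀ + R = [370]
K = P̄·Hᵀ·S⁻¹ = [0; -123/370]
x' − x̄ = [0, -246/185] = K·y
y = (KᵀK)⁻¹·Kᵀ·(x' − x̄) = [4]
z = y + H·x̄ = [4] + [-3] = [1]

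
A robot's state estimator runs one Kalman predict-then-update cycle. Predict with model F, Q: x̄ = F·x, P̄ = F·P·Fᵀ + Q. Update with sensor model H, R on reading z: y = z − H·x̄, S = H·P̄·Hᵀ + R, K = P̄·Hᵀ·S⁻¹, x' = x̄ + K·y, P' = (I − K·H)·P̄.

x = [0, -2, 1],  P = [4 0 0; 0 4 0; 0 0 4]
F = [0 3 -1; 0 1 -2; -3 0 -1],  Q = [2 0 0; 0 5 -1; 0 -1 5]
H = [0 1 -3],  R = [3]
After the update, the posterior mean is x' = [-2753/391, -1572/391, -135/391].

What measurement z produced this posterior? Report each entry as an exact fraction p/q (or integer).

x̄ = F·x = [-7, -4, -1]
P̄ = F·P·Fᵀ + Q = [42 20 4; 20 25 7; 4 7 45]
S = H·P̄·Hᵀ + R = [391]
K = P̄·Hᵀ·S⁻¹ = [8/391; 4/391; -128/391]
x' − x̄ = [-16/391, -8/391, 256/391] = K·y
y = (KᵀK)⁻¹·Kᵀ·(x' − x̄) = [-2]
z = y + H·x̄ = [-2] + [-1] = [-3]

z = [-3]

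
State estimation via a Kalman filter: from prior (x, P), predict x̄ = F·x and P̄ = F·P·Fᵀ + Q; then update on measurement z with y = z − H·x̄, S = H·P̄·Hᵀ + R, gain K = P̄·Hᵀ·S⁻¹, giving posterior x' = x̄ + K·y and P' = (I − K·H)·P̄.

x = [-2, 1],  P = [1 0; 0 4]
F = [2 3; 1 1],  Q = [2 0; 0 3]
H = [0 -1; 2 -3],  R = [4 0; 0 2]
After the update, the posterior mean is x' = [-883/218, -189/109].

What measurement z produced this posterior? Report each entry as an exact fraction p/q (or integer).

x̄ = F·x = [-1, -1]
P̄ = F·P·Fᵀ + Q = [42 14; 14 8]
S = H·P̄·Hᵀ + R = [12 -4; -4 74]
K = P̄·Hᵀ·S⁻¹ = [-217/218 56/109; -72/109 2/109]
x' − x̄ = [-665/218, -80/109] = K·y
y = (KᵀK)⁻¹·Kᵀ·(x' − x̄) = [1, -4]
z = y + H·x̄ = [1, -4] + [1, 1] = [2, -3]

z = [2, -3]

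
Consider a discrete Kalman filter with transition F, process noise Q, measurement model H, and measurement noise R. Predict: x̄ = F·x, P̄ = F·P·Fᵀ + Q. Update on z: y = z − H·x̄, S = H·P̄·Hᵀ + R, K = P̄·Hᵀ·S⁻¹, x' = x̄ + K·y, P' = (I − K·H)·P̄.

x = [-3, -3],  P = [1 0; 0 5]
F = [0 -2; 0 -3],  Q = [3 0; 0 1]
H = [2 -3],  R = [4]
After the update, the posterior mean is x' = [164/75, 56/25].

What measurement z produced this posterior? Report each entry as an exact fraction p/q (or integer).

x̄ = F·x = [6, 9]
P̄ = F·P·Fᵀ + Q = [23 30; 30 46]
S = H·P̄·Hᵀ + R = [150]
K = P̄·Hᵀ·S⁻¹ = [-22/75; -13/25]
x' − x̄ = [-286/75, -169/25] = K·y
y = (KᵀK)⁻¹·Kᵀ·(x' − x̄) = [13]
z = y + H·x̄ = [13] + [-15] = [-2]

z = [-2]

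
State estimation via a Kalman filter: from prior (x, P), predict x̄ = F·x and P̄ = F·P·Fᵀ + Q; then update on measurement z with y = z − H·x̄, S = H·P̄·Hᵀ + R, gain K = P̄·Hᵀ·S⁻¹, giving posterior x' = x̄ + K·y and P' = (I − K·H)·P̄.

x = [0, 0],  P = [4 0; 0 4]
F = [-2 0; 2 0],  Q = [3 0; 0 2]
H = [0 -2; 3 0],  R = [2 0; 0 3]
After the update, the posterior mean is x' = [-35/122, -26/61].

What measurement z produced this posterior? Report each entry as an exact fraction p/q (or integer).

z = [1, -1]

x̄ = F·x = [0, 0]
P̄ = F·P·Fᵀ + Q = [19 -16; -16 18]
S = H·P̄·Hᵀ + R = [74 96; 96 174]
K = P̄·Hᵀ·S⁻¹ = [8/305 191/610; -138/305 -8/305]
x' − x̄ = [-35/122, -26/61] = K·y
y = (KᵀK)⁻¹·Kᵀ·(x' − x̄) = [1, -1]
z = y + H·x̄ = [1, -1] + [0, 0] = [1, -1]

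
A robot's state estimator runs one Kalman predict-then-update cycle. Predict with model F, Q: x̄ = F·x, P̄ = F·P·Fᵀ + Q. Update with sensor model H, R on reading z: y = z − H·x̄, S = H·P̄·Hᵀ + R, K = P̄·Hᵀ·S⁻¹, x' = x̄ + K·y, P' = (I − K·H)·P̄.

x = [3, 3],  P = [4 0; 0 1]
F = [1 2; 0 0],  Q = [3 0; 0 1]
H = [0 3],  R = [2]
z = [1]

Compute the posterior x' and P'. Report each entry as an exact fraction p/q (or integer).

x' = [9, 3/11]
P' = [11 0; 0 2/11]

x̄ = F·x = [9, 0]
P̄ = F·P·Fᵀ + Q = [11 0; 0 1]
y = z − H·x̄ = [1]
S = H·P̄·Hᵀ + R = [11]
K = P̄·Hᵀ·S⁻¹ = [0; 3/11]
x' = x̄ + K·y = [9, 3/11]
P' = (I − K·H)·P̄ = [11 0; 0 2/11]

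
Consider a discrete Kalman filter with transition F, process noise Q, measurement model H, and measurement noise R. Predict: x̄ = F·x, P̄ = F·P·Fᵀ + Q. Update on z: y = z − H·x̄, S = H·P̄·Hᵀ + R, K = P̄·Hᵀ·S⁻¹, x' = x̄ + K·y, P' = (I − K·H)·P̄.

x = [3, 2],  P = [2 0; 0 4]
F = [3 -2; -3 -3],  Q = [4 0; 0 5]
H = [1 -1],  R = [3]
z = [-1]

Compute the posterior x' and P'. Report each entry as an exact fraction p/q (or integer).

x' = [-29/11, -207/88]
P' = [290/11 278/11; 278/11 2383/88]

x̄ = F·x = [5, -15]
P̄ = F·P·Fᵀ + Q = [38 6; 6 59]
y = z − H·x̄ = [-21]
S = H·P̄·Hᵀ + R = [88]
K = P̄·Hᵀ·S⁻¹ = [4/11; -53/88]
x' = x̄ + K·y = [-29/11, -207/88]
P' = (I − K·H)·P̄ = [290/11 278/11; 278/11 2383/88]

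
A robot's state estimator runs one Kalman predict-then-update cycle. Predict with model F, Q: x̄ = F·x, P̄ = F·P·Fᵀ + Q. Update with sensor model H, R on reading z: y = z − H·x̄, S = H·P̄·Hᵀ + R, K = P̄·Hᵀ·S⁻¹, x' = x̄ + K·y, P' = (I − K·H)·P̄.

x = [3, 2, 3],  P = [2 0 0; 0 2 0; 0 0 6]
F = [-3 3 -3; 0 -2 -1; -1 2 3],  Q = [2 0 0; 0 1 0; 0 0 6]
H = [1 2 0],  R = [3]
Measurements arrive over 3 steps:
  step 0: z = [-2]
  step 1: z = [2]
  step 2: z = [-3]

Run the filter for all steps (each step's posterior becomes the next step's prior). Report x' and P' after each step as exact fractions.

step 0: x' = [348/179, -389/179, -322/179], P' = [5652/179 -2670/179 2708/179; -2670/179 1389/179 -1486/179; 2708/179 -1486/179 4786/179]
step 1: x' = [-761063/74626, 227728/37313, -416196/37313], P' = [23356015/223878 -5675734/111939 12712036/111939; -5675734/111939 2839985/111939 -6382850/111939; 12712036/111939 -6382850/111939 16408724/111939]
step 2: x' = [37481610/10224787, -5322282654/1605291559, 8271805139/1605291559], P' = [668968103/10224787 -319987090/10224787 709234963/10224787; -319987090/10224787 25184440031/1605291559 -56143752290/1605291559; 709234963/10224787 -56143752290/1605291559 154882436582/1605291559]

step 0: x̄ = F·x = [-12, -7, 10]
step 0: P̄ = F·P·Fᵀ + Q = [92 6 -36; 6 15 -26; -36 -26 70]
step 0: y = z − H·x̄ = [24]
step 0: S = H·P̄·Hᵀ + R = [179]
step 0: K = P̄·Hᵀ·S⁻¹ = [104/179; 36/179; -88/179]
step 0: x' = x̄ + K·y = [348/179, -389/179, -322/179]
step 0: P' = (I − K·H)·P̄ = [5652/179 -2670/179 2708/179; -2670/179 1389/179 -1486/179; 2708/179 -1486/179 4786/179]
step 1: x̄ = F·x = [-1245/179, 1100/179, -2092/179]
step 1: P̄ = F·P·Fᵀ + Q = [230353/179 -6330/179 -14460/179; -6330/179 4577/179 -10658/179; -14460/179 -10658/179 31956/179]
step 1: y = z − H·x̄ = [-597/179]
step 1: S = H·P̄·Hᵀ + R = [223878/179]
step 1: K = P̄·Hᵀ·S⁻¹ = [217693/223878; 1412/111939; -17888/111939]
step 1: x' = x̄ + K·y = [-761063/74626, 227728/37313, -416196/37313]
step 1: P' = (I − K·H)·P̄ = [23356015/223878 -5675734/111939 12712036/111939; -5675734/111939 2839985/111939 -6382850/111939; 12712036/111939 -6382850/111939 16408724/111939]
step 2: x̄ = F·x = [6146733/74626, -39260/37313, -825201/74626]
step 2: P̄ = F·P·Fᵀ + Q = [482956991/74626 5706472/37313 -93295829/74626; 5706472/37313 2349203/111939 -8162744/111939; -93295829/74626 -8162744/111939 82449235/223878]
step 2: y = z − H·x̄ = [-6213571/74626]
step 2: S = H·P̄·Hᵀ + R = [1605291559/223878]
step 2: K = P̄·Hᵀ·S⁻¹ = [9664641/10224787; 43635644/1605291559; -312538463/1605291559]
step 2: x' = x̄ + K·y = [37481610/10224787, -5322282654/1605291559, 8271805139/1605291559]
step 2: P' = (I − K·H)·P̄ = [668968103/10224787 -319987090/10224787 709234963/10224787; -319987090/10224787 25184440031/1605291559 -56143752290/1605291559; 709234963/10224787 -56143752290/1605291559 154882436582/1605291559]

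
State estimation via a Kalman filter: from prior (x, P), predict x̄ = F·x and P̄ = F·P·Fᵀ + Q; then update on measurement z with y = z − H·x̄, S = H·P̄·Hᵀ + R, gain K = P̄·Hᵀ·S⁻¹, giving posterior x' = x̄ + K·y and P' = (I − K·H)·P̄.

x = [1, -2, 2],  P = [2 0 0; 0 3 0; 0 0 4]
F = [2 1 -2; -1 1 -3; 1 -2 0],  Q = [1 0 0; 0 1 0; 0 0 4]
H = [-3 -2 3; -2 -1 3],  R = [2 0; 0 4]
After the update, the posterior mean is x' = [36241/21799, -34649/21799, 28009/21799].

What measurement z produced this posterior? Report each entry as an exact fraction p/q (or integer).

x̄ = F·x = [-4, -9, 5]
P̄ = F·P·Fᵀ + Q = [28 23 -2; 23 42 -8; -2 -8 18]
S = H·P̄·Hᵀ + R = [992 677; 677 484]
K = P̄·Hᵀ·S⁻¹ = [-8279/21799 7752/21799; -9844/21799 8725/21799; -7898/21799 14020/21799]
x' − x̄ = [123437/21799, 161542/21799, -80986/21799] = K·y
y = (KᵀK)⁻¹·Kᵀ·(x' − x̄) = [-43, -30]
z = y + H·x̄ = [-43, -30] + [45, 32] = [2, 2]

z = [2, 2]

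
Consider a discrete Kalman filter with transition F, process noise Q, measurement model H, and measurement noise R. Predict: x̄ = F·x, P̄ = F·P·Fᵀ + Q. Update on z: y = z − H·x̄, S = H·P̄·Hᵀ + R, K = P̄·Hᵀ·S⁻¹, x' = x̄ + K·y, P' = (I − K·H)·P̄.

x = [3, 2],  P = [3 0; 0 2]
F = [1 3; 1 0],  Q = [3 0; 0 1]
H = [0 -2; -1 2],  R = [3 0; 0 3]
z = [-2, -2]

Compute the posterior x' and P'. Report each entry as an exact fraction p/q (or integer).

x' = [845/163, 230/163]
P' = [768/163 183/163; 183/163 99/163]

x̄ = F·x = [9, 3]
P̄ = F·P·Fᵀ + Q = [24 3; 3 4]
y = z − H·x̄ = [4, 1]
S = H·P̄·Hᵀ + R = [19 -10; -10 31]
K = P̄·Hᵀ·S⁻¹ = [-122/163 -134/163; -66/163 5/163]
x' = x̄ + K·y = [845/163, 230/163]
P' = (I − K·H)·P̄ = [768/163 183/163; 183/163 99/163]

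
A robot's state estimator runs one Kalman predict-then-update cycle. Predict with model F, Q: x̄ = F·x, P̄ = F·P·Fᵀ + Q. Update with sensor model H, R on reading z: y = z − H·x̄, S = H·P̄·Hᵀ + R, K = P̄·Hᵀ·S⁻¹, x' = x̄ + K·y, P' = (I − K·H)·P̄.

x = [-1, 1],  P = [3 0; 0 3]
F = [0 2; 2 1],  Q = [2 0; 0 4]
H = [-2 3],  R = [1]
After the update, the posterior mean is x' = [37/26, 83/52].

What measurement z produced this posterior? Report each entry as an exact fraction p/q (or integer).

x̄ = F·x = [2, -1]
P̄ = F·P·Fᵀ + Q = [14 6; 6 19]
S = H·P̄·Hᵀ + R = [156]
K = P̄·Hᵀ·S⁻¹ = [-5/78; 15/52]
x' − x̄ = [-15/26, 135/52] = K·y
y = (KᵀK)⁻¹·Kᵀ·(x' − x̄) = [9]
z = y + H·x̄ = [9] + [-7] = [2]

z = [2]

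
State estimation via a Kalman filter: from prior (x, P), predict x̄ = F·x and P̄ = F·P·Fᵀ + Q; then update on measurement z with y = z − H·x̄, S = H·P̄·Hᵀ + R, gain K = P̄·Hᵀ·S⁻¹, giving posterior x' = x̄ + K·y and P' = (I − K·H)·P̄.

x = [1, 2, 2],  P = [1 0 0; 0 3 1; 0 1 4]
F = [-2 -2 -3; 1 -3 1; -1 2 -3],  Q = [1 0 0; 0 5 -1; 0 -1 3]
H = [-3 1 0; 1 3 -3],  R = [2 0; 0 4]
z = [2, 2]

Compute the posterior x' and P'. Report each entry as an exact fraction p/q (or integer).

x' = [-282400/538343, 294234/538343, -144068/538343]
P' = [263399/538343 419389/538343 466218/538343; 419389/538343 1218445/538343 1235044/538343; 466218/538343 1235044/538343 1491878/538343]

x̄ = F·x = [-12, -3, -3]
P̄ = F·P·Fᵀ + Q = [65 11 26; 11 31 -21; 26 -21 40]
y = z − H·x̄ = [-31, 14]
S = H·P̄·Hᵀ + R = [552 107; 107 996]
K = P̄·Hᵀ·S⁻¹ = [-185404/538343 30728/538343; -19861/538343 92398/538343; -81805/538343 -76071/538343]
x' = x̄ + K·y = [-282400/538343, 294234/538343, -144068/538343]
P' = (I − K·H)·P̄ = [263399/538343 419389/538343 466218/538343; 419389/538343 1218445/538343 1235044/538343; 466218/538343 1235044/538343 1491878/538343]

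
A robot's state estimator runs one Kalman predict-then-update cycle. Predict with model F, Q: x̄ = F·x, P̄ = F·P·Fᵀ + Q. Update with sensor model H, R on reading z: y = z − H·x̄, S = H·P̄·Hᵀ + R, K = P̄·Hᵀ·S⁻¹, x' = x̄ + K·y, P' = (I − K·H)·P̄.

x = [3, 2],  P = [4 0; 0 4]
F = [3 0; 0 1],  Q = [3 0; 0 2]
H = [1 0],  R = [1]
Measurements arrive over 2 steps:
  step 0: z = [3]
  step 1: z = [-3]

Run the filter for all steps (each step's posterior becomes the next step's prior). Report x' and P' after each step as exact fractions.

step 0: x' = [63/20, 2], P' = [39/40 0; 0 6]
step 1: x' = [-1035/511, 2], P' = [471/511 0; 0 8]

step 0: x̄ = F·x = [9, 2]
step 0: P̄ = F·P·Fᵀ + Q = [39 0; 0 6]
step 0: y = z − H·x̄ = [-6]
step 0: S = H·P̄·Hᵀ + R = [40]
step 0: K = P̄·Hᵀ·S⁻¹ = [39/40; 0]
step 0: x' = x̄ + K·y = [63/20, 2]
step 0: P' = (I − K·H)·P̄ = [39/40 0; 0 6]
step 1: x̄ = F·x = [189/20, 2]
step 1: P̄ = F·P·Fᵀ + Q = [471/40 0; 0 8]
step 1: y = z − H·x̄ = [-249/20]
step 1: S = H·P̄·Hᵀ + R = [511/40]
step 1: K = P̄·Hᵀ·S⁻¹ = [471/511; 0]
step 1: x' = x̄ + K·y = [-1035/511, 2]
step 1: P' = (I − K·H)·P̄ = [471/511 0; 0 8]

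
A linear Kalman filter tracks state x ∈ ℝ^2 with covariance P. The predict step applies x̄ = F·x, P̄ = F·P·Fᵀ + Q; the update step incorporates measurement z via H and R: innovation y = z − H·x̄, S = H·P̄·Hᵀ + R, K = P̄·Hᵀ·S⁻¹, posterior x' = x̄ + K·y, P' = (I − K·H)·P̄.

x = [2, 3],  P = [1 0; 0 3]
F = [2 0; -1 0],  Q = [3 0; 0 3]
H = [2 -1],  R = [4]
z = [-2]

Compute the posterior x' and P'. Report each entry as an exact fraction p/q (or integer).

x' = [-4/11, 2/11]
P' = [13/11 10/11; 10/11 28/11]

x̄ = F·x = [4, -2]
P̄ = F·P·Fᵀ + Q = [7 -2; -2 4]
y = z − H·x̄ = [-12]
S = H·P̄·Hᵀ + R = [44]
K = P̄·Hᵀ·S⁻¹ = [4/11; -2/11]
x' = x̄ + K·y = [-4/11, 2/11]
P' = (I − K·H)·P̄ = [13/11 10/11; 10/11 28/11]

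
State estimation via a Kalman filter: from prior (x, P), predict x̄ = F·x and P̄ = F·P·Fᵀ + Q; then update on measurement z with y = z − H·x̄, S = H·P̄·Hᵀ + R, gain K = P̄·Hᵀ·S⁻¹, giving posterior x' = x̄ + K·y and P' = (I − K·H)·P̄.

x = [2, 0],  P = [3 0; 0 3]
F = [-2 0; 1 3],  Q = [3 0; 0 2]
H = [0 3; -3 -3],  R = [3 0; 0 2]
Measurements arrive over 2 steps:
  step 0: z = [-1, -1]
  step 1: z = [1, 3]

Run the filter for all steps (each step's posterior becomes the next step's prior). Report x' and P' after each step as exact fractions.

step 0: x' = [6229/12497, -2880/12497], P' = [6690/12497 -4008/12497; -4008/12497 4060/12497]
step 1: x' = [-9140278/7344349, 1914049/7344349], P' = [3398742/7344349 -1940808/7344349; -1940808/7344349 2050496/7344349]

step 0: x̄ = F·x = [-4, 2]
step 0: P̄ = F·P·Fᵀ + Q = [15 -6; -6 32]
step 0: y = z − H·x̄ = [-7, -7]
step 0: S = H·P̄·Hᵀ + R = [291 -234; -234 317]
step 0: K = P̄·Hᵀ·S⁻¹ = [-4008/12497 -4023/12497; 4060/12497 -78/12497]
step 0: x' = x̄ + K·y = [6229/12497, -2880/12497]
step 0: P' = (I − K·H)·P̄ = [6690/12497 -4008/12497; -4008/12497 4060/12497]
step 1: x̄ = F·x = [-12458/12497, -2411/12497]
step 1: P̄ = F·P·Fᵀ + Q = [64251/12497 10668/12497; 10668/12497 44176/12497]
step 1: y = z − H·x̄ = [19730/12497, -7116/12497]
step 1: S = H·P̄·Hᵀ + R = [435075/12497 -493596/12497; -493596/12497 1192861/12497]
step 1: K = P̄·Hᵀ·S⁻¹ = [-1940808/7344349 -2186901/7344349; 2050496/7344349 -164532/7344349]
step 1: x' = x̄ + K·y = [-9140278/7344349, 1914049/7344349]
step 1: P' = (I − K·H)·P̄ = [3398742/7344349 -1940808/7344349; -1940808/7344349 2050496/7344349]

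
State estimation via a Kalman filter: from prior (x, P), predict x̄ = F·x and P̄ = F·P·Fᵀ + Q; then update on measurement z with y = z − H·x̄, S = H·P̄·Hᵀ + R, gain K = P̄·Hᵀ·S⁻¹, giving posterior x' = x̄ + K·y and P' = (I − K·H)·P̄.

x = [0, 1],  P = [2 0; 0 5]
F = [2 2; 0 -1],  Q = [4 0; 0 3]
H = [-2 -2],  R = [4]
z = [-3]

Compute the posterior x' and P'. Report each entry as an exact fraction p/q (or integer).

x' = [53/21, -22/21]
P' = [188/21 -166/21; -166/21 164/21]

x̄ = F·x = [2, -1]
P̄ = F·P·Fᵀ + Q = [32 -10; -10 8]
y = z − H·x̄ = [-1]
S = H·P̄·Hᵀ + R = [84]
K = P̄·Hᵀ·S⁻¹ = [-11/21; 1/21]
x' = x̄ + K·y = [53/21, -22/21]
P' = (I − K·H)·P̄ = [188/21 -166/21; -166/21 164/21]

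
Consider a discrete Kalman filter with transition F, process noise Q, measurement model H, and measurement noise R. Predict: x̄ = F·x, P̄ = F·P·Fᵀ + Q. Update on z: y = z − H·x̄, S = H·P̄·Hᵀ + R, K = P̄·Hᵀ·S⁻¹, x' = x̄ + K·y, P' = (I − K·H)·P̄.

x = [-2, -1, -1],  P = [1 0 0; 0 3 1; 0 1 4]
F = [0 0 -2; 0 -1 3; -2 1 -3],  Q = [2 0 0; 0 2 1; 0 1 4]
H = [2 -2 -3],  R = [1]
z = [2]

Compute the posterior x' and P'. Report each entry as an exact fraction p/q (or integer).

x' = [194/55, -218/55, 48/11]
P' = [892/55 -1084/55 263/11; -1084/55 1763/55 -379/11; 263/11 -379/11 857/22]

x̄ = F·x = [2, -2, 6]
P̄ = F·P·Fᵀ + Q = [18 -22 22; -22 35 -32; 22 -32 41]
y = z − H·x̄ = [12]
S = H·P̄·Hᵀ + R = [110]
K = P̄·Hᵀ·S⁻¹ = [7/55; -9/55; -3/22]
x' = x̄ + K·y = [194/55, -218/55, 48/11]
P' = (I − K·H)·P̄ = [892/55 -1084/55 263/11; -1084/55 1763/55 -379/11; 263/11 -379/11 857/22]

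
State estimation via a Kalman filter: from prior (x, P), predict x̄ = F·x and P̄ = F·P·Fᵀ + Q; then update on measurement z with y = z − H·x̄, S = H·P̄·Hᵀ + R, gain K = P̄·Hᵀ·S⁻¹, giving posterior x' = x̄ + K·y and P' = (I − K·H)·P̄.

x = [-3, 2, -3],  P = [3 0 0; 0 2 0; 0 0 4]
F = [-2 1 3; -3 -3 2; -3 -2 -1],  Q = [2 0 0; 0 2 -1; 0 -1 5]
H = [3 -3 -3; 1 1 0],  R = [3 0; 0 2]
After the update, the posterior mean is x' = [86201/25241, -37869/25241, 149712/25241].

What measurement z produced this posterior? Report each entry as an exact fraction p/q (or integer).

z = [-3, 2]

x̄ = F·x = [-1, -3, 8]
P̄ = F·P·Fᵀ + Q = [52 36 2; 36 63 30; 2 30 44]
S = H·P̄·Hᵀ + R = [1290 -129; -129 189]
K = P̄·Hᵀ·S⁻¹ = [6430/75723 922/1761; -2172/25241 273/587; -12232/75723 104/1761]
x' − x̄ = [111442/25241, 37854/25241, -52216/25241] = K·y
y = (KᵀK)⁻¹·Kᵀ·(x' − x̄) = [15, 6]
z = y + H·x̄ = [15, 6] + [-18, -4] = [-3, 2]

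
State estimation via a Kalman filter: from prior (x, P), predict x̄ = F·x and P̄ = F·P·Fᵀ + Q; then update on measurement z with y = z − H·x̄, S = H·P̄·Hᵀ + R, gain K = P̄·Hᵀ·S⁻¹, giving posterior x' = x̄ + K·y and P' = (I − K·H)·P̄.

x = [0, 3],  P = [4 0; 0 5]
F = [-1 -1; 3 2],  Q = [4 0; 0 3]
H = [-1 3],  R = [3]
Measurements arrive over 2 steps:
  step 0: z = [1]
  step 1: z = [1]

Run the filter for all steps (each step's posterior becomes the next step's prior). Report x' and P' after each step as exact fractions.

step 0: x̄ = F·x = [-3, 6]
step 0: P̄ = F·P·Fᵀ + Q = [13 -22; -22 59]
step 0: y = z − H·x̄ = [-20]
step 0: S = H·P̄·Hᵀ + R = [679]
step 0: K = P̄·Hᵀ·S⁻¹ = [-79/679; 199/679]
step 0: x' = x̄ + K·y = [-457/679, 94/679]
step 0: P' = (I − K·H)·P̄ = [2586/679 783/679; 783/679 460/679]
step 1: x̄ = F·x = [363/679, -169/97]
step 1: P̄ = F·P·Fᵀ + Q = [7328/679 -1799/97; -1799/97 5221/97]
step 1: y = z − H·x̄ = [4591/679]
step 1: S = H·P̄·Hᵀ + R = [413846/679]
step 1: K = P̄·Hᵀ·S⁻¹ = [-45107/413846; 61117/206923]
step 1: x' = x̄ + K·y = [-83741/413846, 52722/206923]
step 1: P' = (I − K·H)·P̄ = [1469841/413846 222420/206923; 222420/206923 135257/206923]

step 0: x' = [-457/679, 94/679], P' = [2586/679 783/679; 783/679 460/679]
step 1: x' = [-83741/413846, 52722/206923], P' = [1469841/413846 222420/206923; 222420/206923 135257/206923]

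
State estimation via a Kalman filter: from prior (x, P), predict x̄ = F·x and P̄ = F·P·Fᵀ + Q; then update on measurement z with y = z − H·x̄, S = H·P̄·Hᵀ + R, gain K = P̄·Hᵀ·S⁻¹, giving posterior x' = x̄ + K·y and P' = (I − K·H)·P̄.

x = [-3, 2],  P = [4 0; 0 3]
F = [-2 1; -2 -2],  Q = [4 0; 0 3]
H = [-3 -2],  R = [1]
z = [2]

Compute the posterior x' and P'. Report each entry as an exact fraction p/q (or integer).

x' = [473/226, -464/113]
P' = [2475/452 -917/113; -917/113 1387/113]

x̄ = F·x = [8, 2]
P̄ = F·P·Fᵀ + Q = [23 10; 10 31]
y = z − H·x̄ = [30]
S = H·P̄·Hᵀ + R = [452]
K = P̄·Hᵀ·S⁻¹ = [-89/452; -23/113]
x' = x̄ + K·y = [473/226, -464/113]
P' = (I − K·H)·P̄ = [2475/452 -917/113; -917/113 1387/113]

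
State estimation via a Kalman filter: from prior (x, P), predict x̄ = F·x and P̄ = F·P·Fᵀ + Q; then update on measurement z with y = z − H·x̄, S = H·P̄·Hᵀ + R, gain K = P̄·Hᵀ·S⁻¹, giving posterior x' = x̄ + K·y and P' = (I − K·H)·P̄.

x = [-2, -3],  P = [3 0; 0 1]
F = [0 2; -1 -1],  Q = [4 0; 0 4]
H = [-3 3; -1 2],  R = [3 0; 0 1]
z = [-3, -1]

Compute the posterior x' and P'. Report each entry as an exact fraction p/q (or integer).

x' = [90/289, -121/289]
P' = [428/289 298/289; 298/289 248/289]

x̄ = F·x = [-6, 5]
P̄ = F·P·Fᵀ + Q = [8 -2; -2 8]
y = z − H·x̄ = [-36, -17]
S = H·P̄·Hᵀ + R = [183 90; 90 49]
K = P̄·Hᵀ·S⁻¹ = [-130/289 168/289; -50/289 198/289]
x' = x̄ + K·y = [90/289, -121/289]
P' = (I − K·H)·P̄ = [428/289 298/289; 298/289 248/289]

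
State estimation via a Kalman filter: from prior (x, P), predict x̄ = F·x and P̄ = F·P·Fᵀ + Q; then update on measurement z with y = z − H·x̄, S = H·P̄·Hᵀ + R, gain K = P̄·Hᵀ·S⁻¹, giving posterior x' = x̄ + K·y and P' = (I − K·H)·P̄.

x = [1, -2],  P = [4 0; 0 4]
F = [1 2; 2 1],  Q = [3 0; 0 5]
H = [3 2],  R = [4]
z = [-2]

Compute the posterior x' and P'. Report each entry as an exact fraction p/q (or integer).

x' = [-802/503, 686/503]
P' = [1368/503 -1850/503; -1850/503 2971/503]

x̄ = F·x = [-3, 0]
P̄ = F·P·Fᵀ + Q = [23 16; 16 25]
y = z − H·x̄ = [7]
S = H·P̄·Hᵀ + R = [503]
K = P̄·Hᵀ·S⁻¹ = [101/503; 98/503]
x' = x̄ + K·y = [-802/503, 686/503]
P' = (I − K·H)·P̄ = [1368/503 -1850/503; -1850/503 2971/503]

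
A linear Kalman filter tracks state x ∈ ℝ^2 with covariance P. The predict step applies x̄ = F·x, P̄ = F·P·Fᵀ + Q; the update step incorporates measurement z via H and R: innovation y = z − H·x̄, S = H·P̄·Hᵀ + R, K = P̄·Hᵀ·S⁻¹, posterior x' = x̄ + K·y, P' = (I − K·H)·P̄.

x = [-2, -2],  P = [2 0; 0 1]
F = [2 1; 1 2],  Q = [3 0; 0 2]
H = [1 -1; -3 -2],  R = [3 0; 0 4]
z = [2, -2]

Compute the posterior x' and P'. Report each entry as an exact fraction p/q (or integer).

x' = [594/545, -508/545]
P' = [276/545 -192/545; -192/545 489/545]

x̄ = F·x = [-6, -6]
P̄ = F·P·Fᵀ + Q = [12 6; 6 8]
y = z − H·x̄ = [2, -32]
S = H·P̄·Hᵀ + R = [11 -14; -14 216]
K = P̄·Hᵀ·S⁻¹ = [156/545 -111/545; -227/545 -201/1090]
x' = x̄ + K·y = [594/545, -508/545]
P' = (I − K·H)·P̄ = [276/545 -192/545; -192/545 489/545]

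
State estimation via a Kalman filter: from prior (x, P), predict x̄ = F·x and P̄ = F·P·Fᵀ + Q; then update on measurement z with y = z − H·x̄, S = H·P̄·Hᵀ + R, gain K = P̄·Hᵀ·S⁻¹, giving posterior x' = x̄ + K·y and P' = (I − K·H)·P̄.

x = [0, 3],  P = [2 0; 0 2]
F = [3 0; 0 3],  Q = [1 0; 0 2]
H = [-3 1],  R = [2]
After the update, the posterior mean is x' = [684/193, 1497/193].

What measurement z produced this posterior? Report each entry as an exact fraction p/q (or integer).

x̄ = F·x = [0, 9]
P̄ = F·P·Fᵀ + Q = [19 0; 0 20]
S = H·P̄·Hᵀ + R = [193]
K = P̄·Hᵀ·S⁻¹ = [-57/193; 20/193]
x' − x̄ = [684/193, -240/193] = K·y
y = (KᵀK)⁻¹·Kᵀ·(x' − x̄) = [-12]
z = y + H·x̄ = [-12] + [9] = [-3]

z = [-3]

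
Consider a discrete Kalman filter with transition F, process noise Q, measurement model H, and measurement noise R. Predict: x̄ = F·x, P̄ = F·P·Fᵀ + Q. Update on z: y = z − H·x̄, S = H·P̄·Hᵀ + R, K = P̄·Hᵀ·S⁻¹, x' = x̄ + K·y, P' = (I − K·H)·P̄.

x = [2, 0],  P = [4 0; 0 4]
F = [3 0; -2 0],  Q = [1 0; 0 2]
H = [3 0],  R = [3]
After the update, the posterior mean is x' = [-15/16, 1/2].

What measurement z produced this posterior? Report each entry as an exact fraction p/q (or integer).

z = [-3]

x̄ = F·x = [6, -4]
P̄ = F·P·Fᵀ + Q = [37 -24; -24 18]
S = H·P̄·Hᵀ + R = [336]
K = P̄·Hᵀ·S⁻¹ = [37/112; -3/14]
x' − x̄ = [-111/16, 9/2] = K·y
y = (KᵀK)⁻¹·Kᵀ·(x' − x̄) = [-21]
z = y + H·x̄ = [-21] + [18] = [-3]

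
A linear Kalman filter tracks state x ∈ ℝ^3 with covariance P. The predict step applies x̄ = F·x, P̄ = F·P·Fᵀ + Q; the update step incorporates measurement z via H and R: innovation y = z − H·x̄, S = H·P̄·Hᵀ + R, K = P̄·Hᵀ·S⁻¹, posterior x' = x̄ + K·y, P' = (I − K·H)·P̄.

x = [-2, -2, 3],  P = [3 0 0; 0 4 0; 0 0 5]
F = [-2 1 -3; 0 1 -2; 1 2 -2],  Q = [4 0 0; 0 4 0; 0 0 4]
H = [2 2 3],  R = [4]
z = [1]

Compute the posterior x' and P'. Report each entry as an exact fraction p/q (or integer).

x̄ = F·x = [-7, -8, -12]
P̄ = F·P·Fᵀ + Q = [65 34 32; 34 28 28; 32 28 43]
y = z − H·x̄ = [67]
S = H·P̄·Hᵀ + R = [1755]
K = P̄·Hᵀ·S⁻¹ = [98/585; 16/135; 83/585]
x' = x̄ + K·y = [2471/585, -8/135, -1459/585]
P' = (I − K·H)·P̄ = [3071/195 -38/45 -1894/195; -38/45 452/135 -68/45; -1894/195 -68/45 1496/195]

x' = [2471/585, -8/135, -1459/585]
P' = [3071/195 -38/45 -1894/195; -38/45 452/135 -68/45; -1894/195 -68/45 1496/195]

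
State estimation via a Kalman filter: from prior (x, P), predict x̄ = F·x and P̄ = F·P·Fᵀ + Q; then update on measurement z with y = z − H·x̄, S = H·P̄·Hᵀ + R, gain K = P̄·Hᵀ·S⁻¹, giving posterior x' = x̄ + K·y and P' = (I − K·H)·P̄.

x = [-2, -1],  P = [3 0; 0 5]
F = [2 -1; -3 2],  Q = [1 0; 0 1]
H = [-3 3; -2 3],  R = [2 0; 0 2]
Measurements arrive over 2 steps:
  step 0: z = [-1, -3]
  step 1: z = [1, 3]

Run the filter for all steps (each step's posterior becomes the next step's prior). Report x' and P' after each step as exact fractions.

step 0: x̄ = F·x = [-3, 4]
step 0: P̄ = F·P·Fᵀ + Q = [18 -28; -28 48]
step 0: y = z − H·x̄ = [-22, -21]
step 0: S = H·P̄·Hᵀ + R = [1100 960; 960 842]
step 0: K = P̄·Hᵀ·S⁻¹ = [-249/1150 12/115; -3/575 28/115]
step 0: x' = x̄ + K·y = [-246/575, -574/575]
step 0: P' = (I − K·H)·P̄ = [369/575 286/575; 286/575 284/575]
step 1: x̄ = F·x = [82/575, -82/115]
step 1: P̄ = F·P·Fᵀ + Q = [1191/575 -156/115; -156/115 64/23]
step 1: y = z − H·x̄ = [2051/575, 3119/575]
step 1: S = H·P̄·Hᵀ + R = [40309/575 33246/575; 33246/575 29674/575]
step 1: K = P̄·Hᵀ·S⁻¹ = [-3213/15797 1086/15797; 372/78985 16512/78985]
step 1: x' = x̄ + K·y = [-3317/15797, 34574/78985]
step 1: P' = (I − K·H)·P̄ = [8598/15797 6456/15797; 6456/15797 32528/78985]

step 0: x' = [-246/575, -574/575], P' = [369/575 286/575; 286/575 284/575]
step 1: x' = [-3317/15797, 34574/78985], P' = [8598/15797 6456/15797; 6456/15797 32528/78985]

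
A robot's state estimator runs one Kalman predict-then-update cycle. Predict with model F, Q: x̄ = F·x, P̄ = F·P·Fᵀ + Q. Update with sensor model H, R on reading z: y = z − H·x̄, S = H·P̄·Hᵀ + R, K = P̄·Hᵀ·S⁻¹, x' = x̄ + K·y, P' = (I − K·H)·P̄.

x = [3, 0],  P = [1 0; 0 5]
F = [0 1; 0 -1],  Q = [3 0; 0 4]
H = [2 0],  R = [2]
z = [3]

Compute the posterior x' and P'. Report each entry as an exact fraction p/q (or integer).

x̄ = F·x = [0, 0]
P̄ = F·P·Fᵀ + Q = [8 -5; -5 9]
y = z − H·x̄ = [3]
S = H·P̄·Hᵀ + R = [34]
K = P̄·Hᵀ·S⁻¹ = [8/17; -5/17]
x' = x̄ + K·y = [24/17, -15/17]
P' = (I − K·H)·P̄ = [8/17 -5/17; -5/17 103/17]

x' = [24/17, -15/17]
P' = [8/17 -5/17; -5/17 103/17]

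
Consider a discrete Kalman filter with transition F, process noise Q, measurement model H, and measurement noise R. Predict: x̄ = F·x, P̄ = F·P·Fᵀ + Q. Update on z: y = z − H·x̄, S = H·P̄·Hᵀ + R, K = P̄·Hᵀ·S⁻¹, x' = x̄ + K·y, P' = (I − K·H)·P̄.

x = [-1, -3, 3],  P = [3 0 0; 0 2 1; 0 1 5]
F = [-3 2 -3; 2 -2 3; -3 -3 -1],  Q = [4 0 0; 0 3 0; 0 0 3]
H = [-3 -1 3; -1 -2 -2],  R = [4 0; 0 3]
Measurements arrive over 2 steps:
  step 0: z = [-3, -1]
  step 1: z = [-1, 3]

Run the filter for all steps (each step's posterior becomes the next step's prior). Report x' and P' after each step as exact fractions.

step 0: x' = [-255454/39645, 327481/39645, -179108/39645], P' = [1522748/39645 -1673417/39645 943201/39645; -1673417/39645 1863398/39645 -1040419/39645; 943201/39645 -1040419/39645 595832/39645]
step 1: x' = [-43622349097/14795551561, 35500849082/14795551561, -36748082586/14795551561], P' = [291453043085/14795551561 -317432164340/14795551561 175020698581/14795551561; -317432164340/14795551561 354645681245/14795551561 -192009554713/14795551561; 175020698581/14795551561 -192009554713/14795551561 109316388014/14795551561]

step 0: x̄ = F·x = [-12, 13, 9]
step 0: P̄ = F·P·Fᵀ + Q = [72 -59 37; -59 56 -28; 37 -28 59]
step 0: y = z − H·x̄ = [-53, 31]
step 0: S = H·P̄·Hᵀ + R = [387 -216; -216 223]
step 0: K = P̄·Hᵀ·S⁻¹ = [-16306/39645 -2308/4405; 8899/39645 1017/4405; -422/39645 -2001/4405]
step 0: x' = x̄ + K·y = [-255454/39645, 327481/39645, -179108/39645]
step 0: P' = (I − K·H)·P̄ = [1522748/39645 -1673417/39645 943201/39645; -1673417/39645 1863398/39645 -1040419/39645; 943201/39645 -1040419/39645 595832/39645]
step 1: x̄ = F·x = [1958648/39645, -1703194/39645, -36973/39645]
step 1: P̄ = F·P·Fᵀ + Q = [76223042/39645 -65319781/39645 3327068/39645; -65319781/39645 56216783/39645 -2835874/39645; 3327068/39645 -2835874/39645 485267/39645]
step 1: y = z − H·x̄ = [4244024/39645, -1402751/39645]
step 1: S = H·P̄·Hᵀ + R = [311959478/39645 -97722677/39645; -97722677/39645 32492333/39645]
step 1: K = P̄·Hᵀ·S⁻¹ = [-7966217293/14795551561 -2210037189/14795551561; 5405536909/14795551561 -2613362908/14795551561; -1275844247/14795551561 -3211455061/14795551561]
step 1: x' = x̄ + K·y = [-43622349097/14795551561, 35500849082/14795551561, -36748082586/14795551561]
step 1: P' = (I − K·H)·P̄ = [291453043085/14795551561 -317432164340/14795551561 175020698581/14795551561; -317432164340/14795551561 354645681245/14795551561 -192009554713/14795551561; 175020698581/14795551561 -192009554713/14795551561 109316388014/14795551561]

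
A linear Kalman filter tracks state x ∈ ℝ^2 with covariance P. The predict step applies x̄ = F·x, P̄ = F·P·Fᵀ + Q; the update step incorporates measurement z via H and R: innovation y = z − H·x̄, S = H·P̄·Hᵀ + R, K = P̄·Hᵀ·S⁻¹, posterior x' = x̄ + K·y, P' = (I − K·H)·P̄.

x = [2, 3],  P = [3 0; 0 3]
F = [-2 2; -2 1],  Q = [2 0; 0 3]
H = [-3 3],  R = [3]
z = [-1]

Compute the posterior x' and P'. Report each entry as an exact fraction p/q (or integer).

x̄ = F·x = [2, -1]
P̄ = F·P·Fᵀ + Q = [26 18; 18 18]
y = z − H·x̄ = [8]
S = H·P̄·Hᵀ + R = [75]
K = P̄·Hᵀ·S⁻¹ = [-8/25; 0]
x' = x̄ + K·y = [-14/25, -1]
P' = (I − K·H)·P̄ = [458/25 18; 18 18]

x' = [-14/25, -1]
P' = [458/25 18; 18 18]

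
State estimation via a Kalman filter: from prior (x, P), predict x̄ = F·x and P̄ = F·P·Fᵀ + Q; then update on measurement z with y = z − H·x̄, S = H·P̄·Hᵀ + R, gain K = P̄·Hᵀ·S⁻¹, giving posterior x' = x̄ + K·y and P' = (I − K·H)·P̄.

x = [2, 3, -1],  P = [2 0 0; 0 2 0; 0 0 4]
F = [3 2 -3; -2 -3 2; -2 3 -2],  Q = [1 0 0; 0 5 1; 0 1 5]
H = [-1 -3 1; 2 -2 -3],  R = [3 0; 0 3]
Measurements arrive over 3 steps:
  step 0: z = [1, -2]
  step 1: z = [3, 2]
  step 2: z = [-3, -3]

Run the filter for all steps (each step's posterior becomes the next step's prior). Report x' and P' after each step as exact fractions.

step 0: x' = [-4230/17383, -5195/34766, 19521/34766], P' = [459333/34766 -24894/17383 166662/17383; -24894/17383 13809/34766 -38679/34766; 166662/17383 -38679/34766 252993/34766]
step 1: x' = [-24790310225/18023707259, -14360438275/18023707259, -18496298003/18023707259], P' = [75726759267/18023707259 -8673042108/18023707259 54946995432/18023707259; -8673042108/18023707259 5291656677/18023707259 -7590850557/18023707259; 54946995432/18023707259 -7590850557/18023707259 45655395993/18023707259]
step 2: x' = [-2214203213154226/1568864838550033, 1979645699530964/1568864838550033, -1181675234215678/1568864838550033], P' = [6576498502642314/1568864838550033 -753541082703141/1568864838550033 4775623245251499/1568864838550033; -753541082703141/1568864838550033 460406071586799/1568864838550033 -659861538266559/1568864838550033; 4775623245251499/1568864838550033 -659861538266559/1568864838550033 3970292981501691/1568864838550033]

step 0: x̄ = F·x = [15, -15, 7]
step 0: P̄ = F·P·Fᵀ + Q = [63 -48 24; -48 47 -25; 24 -25 47]
step 0: y = z − H·x̄ = [-36, -41]
step 0: S = H·P̄·Hᵀ + R = [350 152; 152 662]
step 0: K = P̄·Hᵀ·S⁻¹ = [7785/34766 3045/17383; -5053/17383 -3719/34766; 5951/17383 -4991/34766]
step 0: x' = x̄ + K·y = [-4230/17383, -5195/34766, 19521/34766]
step 0: P' = (I − K·H)·P̄ = [459333/34766 -24894/17383 166662/17383; -24894/17383 13809/34766 -38679/34766; 166662/17383 -38679/34766 252993/34766]
step 1: x̄ = F·x = [-94333/34766, 71547/34766, -37707/34766]
step 1: P̄ = F·P·Fᵀ + Q = [183898/17383 -212505/34766 -901299/34766; -212505/34766 347515/34766 271697/34766; -901299/34766 271697/34766 6875611/34766]
step 1: y = z − H·x̄ = [262313/34766, 288171/34766]
step 1: S = H·P̄·Hᵀ + R = [4686363/17383 -21031931/34766; -21031931/34766 80622033/34766]
step 1: K = P̄·Hᵀ·S⁻¹ = [1746454163/18023707259 1319538818/18023707259; -4930926160/18023707259 -1718948633/18023707259; 4493650744/18023707259 -3963498667/18023707259]
step 1: x' = x̄ + K·y = [-24790310225/18023707259, -14360438275/18023707259, -18496298003/18023707259]
step 1: P' = (I − K·H)·P̄ = [75726759267/18023707259 -8673042108/18023707259 54946995432/18023707259; -8673042108/18023707259 5291656677/18023707259 -7590850557/18023707259; 54946995432/18023707259 -7590850557/18023707259 45655395993/18023707259]
step 2: x̄ = F·x = [-47602913216/18023707259, 55669339269/18023707259, 43491901631/18023707259]
step 2: P̄ = F·P·Fᵀ + Q = [129597514919/18023707259 -86610436275/18023707259 -93362392881/18023707259; -86610436275/18023707259 170709805360/18023707259 -405956422/18023707259; -93362392881/18023707259 -405956422/18023707259 1258014742864/18023707259]
step 2: y = z − H·x̄ = [21842081183/18023707259, 282949088086/18023707259]
step 2: S = H·P̄·Hᵀ + R = [2647569534444/18023707259 -3132192340529/18023707259; -3132192340529/18023707259 14385793816377/18023707259]
step 2: K = P̄·Hᵀ·S⁻¹ = [153249330239536/1568864838550033 111069811645471/1568864838550033; -429179556774605/1568864838550033 -149436564593401/1568864838550033; 391418117016623/1568864838550033 -346636459156319/1568864838550033]
step 2: x' = x̄ + K·y = [-2214203213154226/1568864838550033, 1979645699530964/1568864838550033, -1181675234215678/1568864838550033]
step 2: P' = (I − K·H)·P̄ = [6576498502642314/1568864838550033 -753541082703141/1568864838550033 4775623245251499/1568864838550033; -753541082703141/1568864838550033 460406071586799/1568864838550033 -659861538266559/1568864838550033; 4775623245251499/1568864838550033 -659861538266559/1568864838550033 3970292981501691/1568864838550033]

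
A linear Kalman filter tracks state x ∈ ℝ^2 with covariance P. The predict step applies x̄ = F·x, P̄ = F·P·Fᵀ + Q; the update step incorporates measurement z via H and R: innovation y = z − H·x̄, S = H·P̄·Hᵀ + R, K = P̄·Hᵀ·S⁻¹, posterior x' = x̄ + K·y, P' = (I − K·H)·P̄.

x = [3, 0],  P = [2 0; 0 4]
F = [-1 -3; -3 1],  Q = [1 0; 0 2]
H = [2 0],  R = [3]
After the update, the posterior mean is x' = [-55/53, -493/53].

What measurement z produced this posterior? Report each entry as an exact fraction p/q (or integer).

x̄ = F·x = [-3, -9]
P̄ = F·P·Fᵀ + Q = [39 -6; -6 24]
S = H·P̄·Hᵀ + R = [159]
K = P̄·Hᵀ·S⁻¹ = [26/53; -4/53]
x' − x̄ = [104/53, -16/53] = K·y
y = (KᵀK)⁻¹·Kᵀ·(x' − x̄) = [4]
z = y + H·x̄ = [4] + [-6] = [-2]

z = [-2]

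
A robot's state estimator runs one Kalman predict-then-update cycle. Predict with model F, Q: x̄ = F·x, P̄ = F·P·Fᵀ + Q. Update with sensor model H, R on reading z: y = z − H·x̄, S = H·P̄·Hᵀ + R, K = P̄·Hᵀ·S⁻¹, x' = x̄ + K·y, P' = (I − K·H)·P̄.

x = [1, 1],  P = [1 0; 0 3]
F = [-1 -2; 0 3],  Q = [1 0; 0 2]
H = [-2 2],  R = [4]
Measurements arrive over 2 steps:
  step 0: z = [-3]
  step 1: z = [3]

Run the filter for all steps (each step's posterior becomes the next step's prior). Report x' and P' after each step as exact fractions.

step 0: x' = [0, -45/32], P' = [6/5 4/5; 4/5 111/80]
step 1: x' = [-2679/2554, 697/2554], P' = [1455/1277 877/1277; 877/1277 4648/3831]

step 0: x̄ = F·x = [-3, 3]
step 0: P̄ = F·P·Fᵀ + Q = [14 -18; -18 29]
step 0: y = z − H·x̄ = [-15]
step 0: S = H·P̄·Hᵀ + R = [320]
step 0: K = P̄·Hᵀ·S⁻¹ = [-1/5; 47/160]
step 0: x' = x̄ + K·y = [0, -45/32]
step 0: P' = (I − K·H)·P̄ = [6/5 4/5; 4/5 111/80]
step 1: x̄ = F·x = [45/16, -135/32]
step 1: P̄ = F·P·Fᵀ + Q = [219/20 -429/40; -429/40 1159/80]
step 1: y = z − H·x̄ = [273/16]
step 1: S = H·P̄·Hᵀ + R = [3831/20]
step 1: K = P̄·Hᵀ·S⁻¹ = [-289/1277; 2017/7662]
step 1: x' = x̄ + K·y = [-2679/2554, 697/2554]
step 1: P' = (I − K·H)·P̄ = [1455/1277 877/1277; 877/1277 4648/3831]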